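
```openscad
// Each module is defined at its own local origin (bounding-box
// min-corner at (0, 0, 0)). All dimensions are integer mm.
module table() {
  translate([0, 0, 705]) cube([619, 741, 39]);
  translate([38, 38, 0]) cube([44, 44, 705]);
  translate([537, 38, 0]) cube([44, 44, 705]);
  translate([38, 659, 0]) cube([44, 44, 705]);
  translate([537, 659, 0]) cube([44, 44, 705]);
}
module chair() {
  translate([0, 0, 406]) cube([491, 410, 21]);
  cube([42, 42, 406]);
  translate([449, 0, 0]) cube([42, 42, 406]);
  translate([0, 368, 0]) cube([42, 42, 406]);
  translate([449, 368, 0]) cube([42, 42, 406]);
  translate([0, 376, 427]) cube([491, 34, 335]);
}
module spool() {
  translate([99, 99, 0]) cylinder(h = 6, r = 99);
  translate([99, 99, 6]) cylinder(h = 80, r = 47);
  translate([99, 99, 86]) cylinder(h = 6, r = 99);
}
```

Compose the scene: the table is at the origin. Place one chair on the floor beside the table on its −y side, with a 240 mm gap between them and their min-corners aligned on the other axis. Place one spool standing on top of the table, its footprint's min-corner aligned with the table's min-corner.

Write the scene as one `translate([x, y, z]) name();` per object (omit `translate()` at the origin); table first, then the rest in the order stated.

table();
translate([0, -650, 0]) chair();
translate([0, 0, 744]) spool();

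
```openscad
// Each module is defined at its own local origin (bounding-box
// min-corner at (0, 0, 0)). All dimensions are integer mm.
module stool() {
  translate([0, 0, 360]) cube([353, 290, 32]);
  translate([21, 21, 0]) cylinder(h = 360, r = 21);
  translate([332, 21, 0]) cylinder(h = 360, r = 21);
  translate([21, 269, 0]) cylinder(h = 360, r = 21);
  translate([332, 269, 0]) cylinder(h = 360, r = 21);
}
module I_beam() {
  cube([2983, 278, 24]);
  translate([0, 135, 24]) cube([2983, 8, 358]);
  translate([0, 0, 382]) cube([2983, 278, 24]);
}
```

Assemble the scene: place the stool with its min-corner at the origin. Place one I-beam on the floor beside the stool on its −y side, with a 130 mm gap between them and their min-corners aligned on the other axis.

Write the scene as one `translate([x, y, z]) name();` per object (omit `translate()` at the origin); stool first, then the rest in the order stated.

stool();
translate([0, -408, 0]) I_beam();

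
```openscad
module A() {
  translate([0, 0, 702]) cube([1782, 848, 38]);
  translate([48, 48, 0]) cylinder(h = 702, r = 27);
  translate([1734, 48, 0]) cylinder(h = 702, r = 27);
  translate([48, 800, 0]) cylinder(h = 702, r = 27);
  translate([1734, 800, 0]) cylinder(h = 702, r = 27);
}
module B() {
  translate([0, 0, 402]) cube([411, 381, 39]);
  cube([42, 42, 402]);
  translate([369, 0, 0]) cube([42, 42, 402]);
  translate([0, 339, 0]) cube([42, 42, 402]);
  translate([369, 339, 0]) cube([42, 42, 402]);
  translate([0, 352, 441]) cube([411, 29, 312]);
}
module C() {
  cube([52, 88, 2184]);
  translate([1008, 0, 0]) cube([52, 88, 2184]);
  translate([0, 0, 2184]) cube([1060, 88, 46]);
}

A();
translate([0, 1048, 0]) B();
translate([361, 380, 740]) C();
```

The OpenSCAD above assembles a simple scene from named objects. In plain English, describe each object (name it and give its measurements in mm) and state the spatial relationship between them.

A is a rectangular dining table. The top is 1782×848×38 mm with its upper surface at z = 740 mm. It stands on four round legs of 54 mm diameter, each leg's bounding box inset 21 mm from the nearest pair of top edges, running from the floor to the underside of the top.

B is a chair. The seat is a 411×381×39 mm slab with its top at z = 441 mm, on four 42×42 mm corner legs (flush with the seat edges, standing on z = 0). A flat backrest 29 mm thick, 312 mm tall, spans the full seat width and rises from the seat top along its +y edge, rear face flush with the rear of the seat.

C is a rectangular door frame: two vertical jambs of 52×88 mm section, 2184 mm tall, with a clear opening 956 mm wide between their inner faces. A header 46 mm tall and 88 mm deep lies on top of the jambs and spans the full outside width.

The chair is on the floor beside the table on its +y side. The door frame is on top of the table, centred.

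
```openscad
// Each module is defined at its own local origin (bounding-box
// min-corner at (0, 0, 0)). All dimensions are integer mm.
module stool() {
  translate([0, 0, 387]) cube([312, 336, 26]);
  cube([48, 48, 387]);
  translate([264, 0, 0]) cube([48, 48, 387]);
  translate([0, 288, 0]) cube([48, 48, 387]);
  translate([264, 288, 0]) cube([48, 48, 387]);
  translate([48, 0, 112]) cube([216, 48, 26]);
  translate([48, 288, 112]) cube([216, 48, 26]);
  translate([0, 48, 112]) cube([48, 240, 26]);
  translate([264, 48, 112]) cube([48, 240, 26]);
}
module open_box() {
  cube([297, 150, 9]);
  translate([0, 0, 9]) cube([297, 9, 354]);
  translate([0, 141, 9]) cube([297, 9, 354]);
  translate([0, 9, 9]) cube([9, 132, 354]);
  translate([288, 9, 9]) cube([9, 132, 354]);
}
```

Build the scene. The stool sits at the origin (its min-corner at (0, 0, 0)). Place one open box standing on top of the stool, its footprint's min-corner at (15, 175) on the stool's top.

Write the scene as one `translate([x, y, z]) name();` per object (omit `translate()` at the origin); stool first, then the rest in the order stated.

stool();
translate([15, 175, 413]) open_box();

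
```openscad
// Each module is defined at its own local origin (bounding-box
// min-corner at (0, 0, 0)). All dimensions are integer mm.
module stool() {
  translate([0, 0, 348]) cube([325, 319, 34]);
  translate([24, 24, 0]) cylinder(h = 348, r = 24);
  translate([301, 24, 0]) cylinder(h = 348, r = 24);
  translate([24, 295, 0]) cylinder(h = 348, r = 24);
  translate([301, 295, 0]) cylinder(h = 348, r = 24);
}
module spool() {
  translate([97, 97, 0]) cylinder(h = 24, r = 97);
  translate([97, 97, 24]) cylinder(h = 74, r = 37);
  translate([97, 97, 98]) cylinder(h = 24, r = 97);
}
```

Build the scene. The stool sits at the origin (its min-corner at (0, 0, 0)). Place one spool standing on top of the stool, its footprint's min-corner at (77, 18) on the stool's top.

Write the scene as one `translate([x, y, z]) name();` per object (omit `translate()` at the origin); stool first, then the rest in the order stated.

stool();
translate([77, 18, 382]) spool();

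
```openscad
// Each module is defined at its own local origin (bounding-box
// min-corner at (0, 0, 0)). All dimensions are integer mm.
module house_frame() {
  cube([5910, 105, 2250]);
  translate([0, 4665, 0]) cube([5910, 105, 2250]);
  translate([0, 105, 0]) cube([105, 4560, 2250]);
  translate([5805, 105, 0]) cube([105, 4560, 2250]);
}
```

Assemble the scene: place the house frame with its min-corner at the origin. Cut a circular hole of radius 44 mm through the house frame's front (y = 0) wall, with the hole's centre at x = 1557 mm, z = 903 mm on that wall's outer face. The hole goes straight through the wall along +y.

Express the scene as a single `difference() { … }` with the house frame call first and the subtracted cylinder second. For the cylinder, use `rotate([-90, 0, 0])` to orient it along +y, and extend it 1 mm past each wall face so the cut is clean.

difference() {
  house_frame();
  translate([1557, -1, 903]) rotate([-90, 0, 0]) cylinder(h = 107, r = 44);
}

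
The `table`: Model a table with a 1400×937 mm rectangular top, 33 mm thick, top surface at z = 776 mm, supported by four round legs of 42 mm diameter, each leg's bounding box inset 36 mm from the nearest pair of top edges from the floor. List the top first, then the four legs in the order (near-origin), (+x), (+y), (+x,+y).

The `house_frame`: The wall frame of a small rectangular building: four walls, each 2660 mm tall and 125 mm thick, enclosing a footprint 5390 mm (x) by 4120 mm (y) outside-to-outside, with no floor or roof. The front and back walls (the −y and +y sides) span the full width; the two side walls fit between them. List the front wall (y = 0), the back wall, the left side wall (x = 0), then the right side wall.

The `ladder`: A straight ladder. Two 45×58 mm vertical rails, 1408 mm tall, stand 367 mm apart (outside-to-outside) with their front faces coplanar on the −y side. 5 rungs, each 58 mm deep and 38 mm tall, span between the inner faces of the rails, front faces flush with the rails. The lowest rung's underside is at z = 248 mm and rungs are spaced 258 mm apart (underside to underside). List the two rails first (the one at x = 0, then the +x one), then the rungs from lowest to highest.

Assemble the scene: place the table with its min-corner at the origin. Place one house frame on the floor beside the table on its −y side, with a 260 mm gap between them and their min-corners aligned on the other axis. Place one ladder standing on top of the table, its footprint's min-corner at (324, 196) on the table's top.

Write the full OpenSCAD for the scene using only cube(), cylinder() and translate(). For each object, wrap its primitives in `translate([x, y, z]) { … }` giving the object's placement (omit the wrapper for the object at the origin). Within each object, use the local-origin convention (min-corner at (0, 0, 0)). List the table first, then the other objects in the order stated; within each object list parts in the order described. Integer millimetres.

translate([0, 0, 743]) cube([1400, 937, 33]);
translate([57, 57, 0]) cylinder(h = 743, r = 21);
translate([1343, 57, 0]) cylinder(h = 743, r = 21);
translate([57, 880, 0]) cylinder(h = 743, r = 21);
translate([1343, 880, 0]) cylinder(h = 743, r = 21);
translate([0, -4380, 0]) {
  cube([5390, 125, 2660]);
  translate([0, 3995, 0]) cube([5390, 125, 2660]);
  translate([0, 125, 0]) cube([125, 3870, 2660]);
  translate([5265, 125, 0]) cube([125, 3870, 2660]);
}
translate([324, 196, 776]) {
  cube([45, 58, 1408]);
  translate([322, 0, 0]) cube([45, 58, 1408]);
  translate([45, 0, 248]) cube([277, 58, 38]);
  translate([45, 0, 506]) cube([277, 58, 38]);
  translate([45, 0, 764]) cube([277, 58, 38]);
  translate([45, 0, 1022]) cube([277, 58, 38]);
  translate([45, 0, 1280]) cube([277, 58, 38]);
}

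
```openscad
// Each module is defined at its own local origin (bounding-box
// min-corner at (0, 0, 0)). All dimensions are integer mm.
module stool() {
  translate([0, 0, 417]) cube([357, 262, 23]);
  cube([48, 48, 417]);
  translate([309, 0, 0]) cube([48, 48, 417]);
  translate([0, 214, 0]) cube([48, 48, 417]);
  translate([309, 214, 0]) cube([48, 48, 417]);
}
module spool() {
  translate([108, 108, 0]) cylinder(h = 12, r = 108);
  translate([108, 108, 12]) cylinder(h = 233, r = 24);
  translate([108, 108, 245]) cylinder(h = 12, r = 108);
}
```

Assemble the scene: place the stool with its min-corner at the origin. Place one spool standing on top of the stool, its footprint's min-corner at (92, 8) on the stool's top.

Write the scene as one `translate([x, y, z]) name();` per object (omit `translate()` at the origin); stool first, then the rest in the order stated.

stool();
translate([92, 8, 440]) spool();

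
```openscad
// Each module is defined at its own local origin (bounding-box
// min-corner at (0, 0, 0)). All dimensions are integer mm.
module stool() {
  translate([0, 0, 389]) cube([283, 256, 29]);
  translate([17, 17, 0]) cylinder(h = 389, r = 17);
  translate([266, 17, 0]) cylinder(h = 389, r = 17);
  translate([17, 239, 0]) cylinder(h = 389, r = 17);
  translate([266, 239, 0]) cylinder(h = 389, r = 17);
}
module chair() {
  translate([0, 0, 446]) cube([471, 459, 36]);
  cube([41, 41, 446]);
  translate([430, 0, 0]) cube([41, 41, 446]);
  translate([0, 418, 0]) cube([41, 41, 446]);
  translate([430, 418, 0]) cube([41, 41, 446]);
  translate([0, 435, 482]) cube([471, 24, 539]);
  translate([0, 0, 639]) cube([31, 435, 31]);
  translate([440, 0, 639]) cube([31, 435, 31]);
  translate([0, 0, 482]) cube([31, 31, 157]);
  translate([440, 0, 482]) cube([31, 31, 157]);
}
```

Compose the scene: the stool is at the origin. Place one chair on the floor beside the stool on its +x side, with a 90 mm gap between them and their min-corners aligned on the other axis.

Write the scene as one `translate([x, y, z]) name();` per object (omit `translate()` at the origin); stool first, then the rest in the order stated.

stool();
translate([373, 0, 0]) chair();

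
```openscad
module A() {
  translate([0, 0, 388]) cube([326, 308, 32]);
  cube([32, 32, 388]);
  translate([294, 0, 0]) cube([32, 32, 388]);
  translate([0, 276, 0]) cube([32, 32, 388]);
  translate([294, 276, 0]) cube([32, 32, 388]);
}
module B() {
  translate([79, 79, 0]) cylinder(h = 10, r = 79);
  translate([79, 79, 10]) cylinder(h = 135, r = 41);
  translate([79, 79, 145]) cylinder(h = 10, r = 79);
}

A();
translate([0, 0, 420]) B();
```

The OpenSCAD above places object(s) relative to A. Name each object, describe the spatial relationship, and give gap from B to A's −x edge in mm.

A is a stool. B is a spool. The spool is on top of the stool. The gap from the spool to the stool's −x edge is 0 mm.

The spool's min-x is at 0; the stool's min-x is 0; gap = 0 mm.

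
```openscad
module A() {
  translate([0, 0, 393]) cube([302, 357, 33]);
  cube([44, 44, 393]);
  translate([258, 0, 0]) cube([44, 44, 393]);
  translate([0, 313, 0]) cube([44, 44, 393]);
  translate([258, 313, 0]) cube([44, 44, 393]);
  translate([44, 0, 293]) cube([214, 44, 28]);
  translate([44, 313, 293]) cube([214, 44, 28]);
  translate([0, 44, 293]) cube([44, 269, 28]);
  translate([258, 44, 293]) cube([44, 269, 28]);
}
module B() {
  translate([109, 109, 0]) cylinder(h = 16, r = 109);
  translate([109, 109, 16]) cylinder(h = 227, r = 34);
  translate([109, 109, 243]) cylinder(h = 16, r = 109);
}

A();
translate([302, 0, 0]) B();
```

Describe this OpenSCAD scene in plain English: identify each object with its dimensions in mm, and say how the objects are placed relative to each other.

A is a four-legged stool. The seat is 302×357 mm, 33 mm thick, top at z = 426 mm. It stands on four square legs, each 44×44 mm in cross-section, from z = 0 to the seat underside, each flush with a corner of the seat. Four stretchers, 44 mm wide and 28 mm tall, connect adjacent legs with their undersides at z = 293 mm, each running between the inner faces of the legs it joins and aligned with the legs' outer faces on the other axis.

B is a spool: two coaxial disc flanges of radius 109 mm and thickness 16 mm, joined by a core cylinder of radius 34 mm and height 227 mm. The lower flange rests on z = 0 and the three cylinders share a vertical axis.

The spool is against the stool's +x side, with their −y faces flush.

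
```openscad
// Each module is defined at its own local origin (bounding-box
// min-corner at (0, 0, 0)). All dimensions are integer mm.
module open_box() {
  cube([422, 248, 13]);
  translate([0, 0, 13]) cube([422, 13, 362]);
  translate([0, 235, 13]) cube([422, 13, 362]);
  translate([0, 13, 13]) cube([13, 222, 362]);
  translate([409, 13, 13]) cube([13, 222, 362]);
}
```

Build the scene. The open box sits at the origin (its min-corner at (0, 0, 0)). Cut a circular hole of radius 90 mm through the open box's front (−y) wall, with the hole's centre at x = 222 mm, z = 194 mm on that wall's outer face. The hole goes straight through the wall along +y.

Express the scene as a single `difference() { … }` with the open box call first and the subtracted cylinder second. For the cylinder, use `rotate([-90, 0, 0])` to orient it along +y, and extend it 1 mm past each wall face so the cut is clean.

difference() {
  open_box();
  translate([222, -1, 194]) rotate([-90, 0, 0]) cylinder(h = 15, r = 90);
}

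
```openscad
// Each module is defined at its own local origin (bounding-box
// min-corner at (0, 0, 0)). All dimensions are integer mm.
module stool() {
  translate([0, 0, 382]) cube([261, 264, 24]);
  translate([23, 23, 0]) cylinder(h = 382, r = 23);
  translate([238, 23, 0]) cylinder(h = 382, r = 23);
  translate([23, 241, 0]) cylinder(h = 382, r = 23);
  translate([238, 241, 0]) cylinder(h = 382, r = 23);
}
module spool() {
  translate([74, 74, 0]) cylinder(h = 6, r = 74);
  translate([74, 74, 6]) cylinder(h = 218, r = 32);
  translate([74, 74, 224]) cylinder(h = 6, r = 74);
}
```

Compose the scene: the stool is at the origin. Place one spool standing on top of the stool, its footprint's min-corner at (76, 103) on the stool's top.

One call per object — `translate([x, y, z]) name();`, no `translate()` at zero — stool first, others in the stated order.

stool();
translate([76, 103, 406]) spool();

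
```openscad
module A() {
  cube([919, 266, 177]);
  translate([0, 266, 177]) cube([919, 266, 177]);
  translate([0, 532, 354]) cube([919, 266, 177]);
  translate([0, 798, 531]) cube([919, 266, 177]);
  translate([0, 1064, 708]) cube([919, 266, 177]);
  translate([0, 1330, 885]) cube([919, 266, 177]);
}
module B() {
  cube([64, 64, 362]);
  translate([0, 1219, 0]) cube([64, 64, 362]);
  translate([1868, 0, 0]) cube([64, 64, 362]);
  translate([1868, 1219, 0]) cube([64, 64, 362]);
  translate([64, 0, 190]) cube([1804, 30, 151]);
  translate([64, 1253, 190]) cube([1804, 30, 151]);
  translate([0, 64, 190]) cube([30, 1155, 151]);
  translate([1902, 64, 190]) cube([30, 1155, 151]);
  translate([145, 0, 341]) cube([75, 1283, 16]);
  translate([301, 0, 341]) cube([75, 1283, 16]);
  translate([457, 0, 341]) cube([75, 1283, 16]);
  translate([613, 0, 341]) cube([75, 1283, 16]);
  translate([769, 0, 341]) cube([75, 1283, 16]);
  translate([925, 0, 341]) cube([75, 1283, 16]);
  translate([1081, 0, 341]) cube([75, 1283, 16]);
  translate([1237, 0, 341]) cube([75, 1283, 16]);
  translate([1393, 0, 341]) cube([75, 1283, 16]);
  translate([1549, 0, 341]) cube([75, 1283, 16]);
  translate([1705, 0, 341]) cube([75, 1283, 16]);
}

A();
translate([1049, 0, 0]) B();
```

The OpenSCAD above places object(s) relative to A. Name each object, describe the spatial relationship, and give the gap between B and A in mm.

The bed frame's nearest face is 130 mm from the staircase's +x face.

A is a staircase. B is a bed frame. The bed frame is on the floor beside the staircase on its +x side. The gap between the bed frame and the staircase is 130 mm.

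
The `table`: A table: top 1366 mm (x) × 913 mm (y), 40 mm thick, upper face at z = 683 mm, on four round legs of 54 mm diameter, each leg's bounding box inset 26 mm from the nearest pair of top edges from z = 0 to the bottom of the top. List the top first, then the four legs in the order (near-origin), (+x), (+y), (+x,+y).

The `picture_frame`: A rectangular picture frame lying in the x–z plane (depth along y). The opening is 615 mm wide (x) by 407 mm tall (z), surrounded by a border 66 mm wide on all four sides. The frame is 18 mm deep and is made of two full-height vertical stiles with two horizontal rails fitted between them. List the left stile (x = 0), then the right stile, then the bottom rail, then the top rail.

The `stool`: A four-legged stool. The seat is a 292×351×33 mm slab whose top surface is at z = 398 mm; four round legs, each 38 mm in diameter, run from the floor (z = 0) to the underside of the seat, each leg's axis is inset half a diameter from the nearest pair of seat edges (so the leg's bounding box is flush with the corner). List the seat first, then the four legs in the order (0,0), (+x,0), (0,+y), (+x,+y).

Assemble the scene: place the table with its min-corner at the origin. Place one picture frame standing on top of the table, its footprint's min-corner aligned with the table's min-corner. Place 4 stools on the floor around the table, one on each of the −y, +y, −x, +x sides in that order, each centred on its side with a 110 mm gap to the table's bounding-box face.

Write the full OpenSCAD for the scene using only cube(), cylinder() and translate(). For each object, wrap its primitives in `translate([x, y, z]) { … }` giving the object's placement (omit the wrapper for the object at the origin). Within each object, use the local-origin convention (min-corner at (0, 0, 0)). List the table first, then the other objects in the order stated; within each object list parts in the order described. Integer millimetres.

translate([0, 0, 643]) cube([1366, 913, 40]);
translate([53, 53, 0]) cylinder(h = 643, r = 27);
translate([1313, 53, 0]) cylinder(h = 643, r = 27);
translate([53, 860, 0]) cylinder(h = 643, r = 27);
translate([1313, 860, 0]) cylinder(h = 643, r = 27);
translate([0, 0, 683]) {
  cube([66, 18, 539]);
  translate([681, 0, 0]) cube([66, 18, 539]);
  translate([66, 0, 0]) cube([615, 18, 66]);
  translate([66, 0, 473]) cube([615, 18, 66]);
}
translate([537, -461, 0]) {
  translate([0, 0, 365]) cube([292, 351, 33]);
  translate([19, 19, 0]) cylinder(h = 365, r = 19);
  translate([273, 19, 0]) cylinder(h = 365, r = 19);
  translate([19, 332, 0]) cylinder(h = 365, r = 19);
  translate([273, 332, 0]) cylinder(h = 365, r = 19);
}
translate([537, 1023, 0]) {
  translate([0, 0, 365]) cube([292, 351, 33]);
  translate([19, 19, 0]) cylinder(h = 365, r = 19);
  translate([273, 19, 0]) cylinder(h = 365, r = 19);
  translate([19, 332, 0]) cylinder(h = 365, r = 19);
  translate([273, 332, 0]) cylinder(h = 365, r = 19);
}
translate([-402, 281, 0]) {
  translate([0, 0, 365]) cube([292, 351, 33]);
  translate([19, 19, 0]) cylinder(h = 365, r = 19);
  translate([273, 19, 0]) cylinder(h = 365, r = 19);
  translate([19, 332, 0]) cylinder(h = 365, r = 19);
  translate([273, 332, 0]) cylinder(h = 365, r = 19);
}
translate([1476, 281, 0]) {
  translate([0, 0, 365]) cube([292, 351, 33]);
  translate([19, 19, 0]) cylinder(h = 365, r = 19);
  translate([273, 19, 0]) cylinder(h = 365, r = 19);
  translate([19, 332, 0]) cylinder(h = 365, r = 19);
  translate([273, 332, 0]) cylinder(h = 365, r = 19);
}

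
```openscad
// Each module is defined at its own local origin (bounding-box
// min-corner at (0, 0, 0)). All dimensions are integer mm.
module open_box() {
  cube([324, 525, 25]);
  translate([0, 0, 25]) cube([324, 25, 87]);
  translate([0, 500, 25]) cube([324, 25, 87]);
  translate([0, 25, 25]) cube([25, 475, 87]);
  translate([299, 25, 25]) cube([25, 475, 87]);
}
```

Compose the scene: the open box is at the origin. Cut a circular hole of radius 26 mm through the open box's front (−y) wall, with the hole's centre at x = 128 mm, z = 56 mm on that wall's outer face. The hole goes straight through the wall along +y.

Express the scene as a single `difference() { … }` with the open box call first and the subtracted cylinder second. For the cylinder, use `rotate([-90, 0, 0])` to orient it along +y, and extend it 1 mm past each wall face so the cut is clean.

difference() {
  open_box();
  translate([128, -1, 56]) rotate([-90, 0, 0]) cylinder(h = 27, r = 26);
}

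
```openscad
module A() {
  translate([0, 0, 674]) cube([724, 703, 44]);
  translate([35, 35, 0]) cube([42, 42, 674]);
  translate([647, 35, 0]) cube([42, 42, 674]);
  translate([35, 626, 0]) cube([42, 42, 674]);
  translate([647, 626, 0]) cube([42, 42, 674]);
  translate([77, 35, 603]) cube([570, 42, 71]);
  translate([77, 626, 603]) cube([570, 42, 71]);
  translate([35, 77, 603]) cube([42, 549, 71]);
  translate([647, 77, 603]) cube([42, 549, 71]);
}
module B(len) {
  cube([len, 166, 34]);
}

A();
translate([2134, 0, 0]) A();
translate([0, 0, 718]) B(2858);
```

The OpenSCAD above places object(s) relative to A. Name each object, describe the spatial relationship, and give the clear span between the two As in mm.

A is a table. B is a beam. A beam spans the tops of two tables. The clear span between the two tables is 1410 mm.

Second table starts at x = 2134; first ends at x = 724; clear span = 2134 − 724 = 1410 mm.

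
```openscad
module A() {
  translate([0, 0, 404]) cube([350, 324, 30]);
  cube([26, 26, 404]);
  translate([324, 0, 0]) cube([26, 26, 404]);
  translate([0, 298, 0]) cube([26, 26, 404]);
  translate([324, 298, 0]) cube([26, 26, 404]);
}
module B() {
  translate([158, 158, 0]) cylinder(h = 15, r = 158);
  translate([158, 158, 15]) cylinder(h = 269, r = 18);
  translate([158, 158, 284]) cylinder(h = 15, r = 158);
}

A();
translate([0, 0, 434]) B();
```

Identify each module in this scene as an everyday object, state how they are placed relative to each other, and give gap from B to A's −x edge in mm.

The spool's min-x is at 0; the stool's min-x is 0; gap = 0 mm.

A is a stool. B is a spool. The spool is on top of the stool. The gap from the spool to the stool's −x edge is 0 mm.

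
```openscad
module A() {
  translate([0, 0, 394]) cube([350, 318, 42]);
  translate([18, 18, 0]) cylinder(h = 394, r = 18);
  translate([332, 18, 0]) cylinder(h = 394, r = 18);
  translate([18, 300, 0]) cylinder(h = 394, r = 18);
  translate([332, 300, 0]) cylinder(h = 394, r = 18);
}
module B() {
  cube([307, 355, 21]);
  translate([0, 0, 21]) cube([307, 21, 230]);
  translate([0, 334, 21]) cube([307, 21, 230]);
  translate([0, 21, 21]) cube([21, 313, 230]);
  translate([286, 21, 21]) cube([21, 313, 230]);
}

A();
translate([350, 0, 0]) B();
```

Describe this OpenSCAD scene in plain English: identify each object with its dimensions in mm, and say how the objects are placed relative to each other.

A is a four-legged stool. The seat is 350×318 mm, 42 mm thick, top at z = 436 mm. It stands on four round legs, each 36 mm in diameter, from z = 0 to the seat underside, each leg's axis is inset half a diameter from the nearest pair of seat edges (so the leg's bounding box is flush with the corner).

B is an open storage box with external size 307×355×251 mm and wall thickness 21 mm (the base is also 21 mm thick). The base covers the whole footprint; the four walls stand on the base, with the y-facing walls full-width and the x-facing walls fitting between their inner faces.

The open box is against the stool's +x side, with their −y faces flush.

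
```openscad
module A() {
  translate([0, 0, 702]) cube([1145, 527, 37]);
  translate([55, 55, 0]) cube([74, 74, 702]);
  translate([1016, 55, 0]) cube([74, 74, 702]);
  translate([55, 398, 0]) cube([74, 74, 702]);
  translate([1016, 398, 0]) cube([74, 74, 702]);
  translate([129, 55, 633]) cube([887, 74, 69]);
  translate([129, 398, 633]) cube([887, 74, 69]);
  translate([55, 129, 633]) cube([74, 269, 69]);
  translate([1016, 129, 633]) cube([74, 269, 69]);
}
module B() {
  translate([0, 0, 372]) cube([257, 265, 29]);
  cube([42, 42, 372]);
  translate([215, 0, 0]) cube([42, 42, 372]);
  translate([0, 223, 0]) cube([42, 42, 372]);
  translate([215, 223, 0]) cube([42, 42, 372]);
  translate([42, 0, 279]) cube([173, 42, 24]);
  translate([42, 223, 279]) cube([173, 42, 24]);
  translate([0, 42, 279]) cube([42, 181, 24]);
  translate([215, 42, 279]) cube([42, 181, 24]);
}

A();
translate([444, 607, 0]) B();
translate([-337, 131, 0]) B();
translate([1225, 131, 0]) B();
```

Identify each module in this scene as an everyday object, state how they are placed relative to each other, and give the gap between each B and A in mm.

A is a table. B is a stool. Three stools sit around the table at the +y, −x, +x sides. The gap between each stool and the table is 80 mm.

Each stool's nearest face is 80 mm from the table's bounding box.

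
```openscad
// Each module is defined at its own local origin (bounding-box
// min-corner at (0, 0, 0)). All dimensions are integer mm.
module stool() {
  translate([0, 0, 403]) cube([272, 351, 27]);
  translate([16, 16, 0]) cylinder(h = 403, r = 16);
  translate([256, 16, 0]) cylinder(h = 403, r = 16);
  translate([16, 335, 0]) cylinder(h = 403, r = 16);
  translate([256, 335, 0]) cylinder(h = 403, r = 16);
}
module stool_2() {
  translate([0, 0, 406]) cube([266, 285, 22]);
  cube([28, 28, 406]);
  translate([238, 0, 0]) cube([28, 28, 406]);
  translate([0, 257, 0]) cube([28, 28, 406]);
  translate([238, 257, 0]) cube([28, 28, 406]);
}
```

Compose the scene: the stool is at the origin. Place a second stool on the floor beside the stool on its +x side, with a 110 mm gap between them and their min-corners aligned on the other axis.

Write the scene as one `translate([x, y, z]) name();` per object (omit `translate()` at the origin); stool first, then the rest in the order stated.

stool();
translate([382, 0, 0]) stool_2();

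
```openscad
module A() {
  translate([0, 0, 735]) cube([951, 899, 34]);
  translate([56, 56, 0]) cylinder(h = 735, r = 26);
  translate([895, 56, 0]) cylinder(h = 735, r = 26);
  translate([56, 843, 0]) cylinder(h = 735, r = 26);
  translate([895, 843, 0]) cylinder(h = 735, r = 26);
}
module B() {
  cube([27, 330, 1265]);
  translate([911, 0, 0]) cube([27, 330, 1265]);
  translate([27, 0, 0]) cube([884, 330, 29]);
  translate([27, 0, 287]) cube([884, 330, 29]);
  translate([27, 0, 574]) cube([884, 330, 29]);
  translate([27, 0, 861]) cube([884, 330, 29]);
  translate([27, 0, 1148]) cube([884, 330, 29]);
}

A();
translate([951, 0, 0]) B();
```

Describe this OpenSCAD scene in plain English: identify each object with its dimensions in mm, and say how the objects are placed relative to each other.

A is a rectangular dining table. The top is 951×899×34 mm with its upper surface at z = 769 mm. It stands on four round legs of 52 mm diameter, each leg's bounding box inset 30 mm from the nearest pair of top edges, running from the floor to the underside of the top.

B is an open bookshelf. Two side panels, each 27 mm thick, 330 mm deep and 1265 mm tall, stand 938 mm apart (outside-to-outside). Between them sit 5 shelves, each 29 mm thick and 330 mm deep, spanning the full gap between the sides. The bottom shelf rests on the floor (its underside at z = 0) and the clear gap between one shelf's top and the next shelf's underside is 258 mm.

The bookshelf is against the table's +x side, with their −y faces flush.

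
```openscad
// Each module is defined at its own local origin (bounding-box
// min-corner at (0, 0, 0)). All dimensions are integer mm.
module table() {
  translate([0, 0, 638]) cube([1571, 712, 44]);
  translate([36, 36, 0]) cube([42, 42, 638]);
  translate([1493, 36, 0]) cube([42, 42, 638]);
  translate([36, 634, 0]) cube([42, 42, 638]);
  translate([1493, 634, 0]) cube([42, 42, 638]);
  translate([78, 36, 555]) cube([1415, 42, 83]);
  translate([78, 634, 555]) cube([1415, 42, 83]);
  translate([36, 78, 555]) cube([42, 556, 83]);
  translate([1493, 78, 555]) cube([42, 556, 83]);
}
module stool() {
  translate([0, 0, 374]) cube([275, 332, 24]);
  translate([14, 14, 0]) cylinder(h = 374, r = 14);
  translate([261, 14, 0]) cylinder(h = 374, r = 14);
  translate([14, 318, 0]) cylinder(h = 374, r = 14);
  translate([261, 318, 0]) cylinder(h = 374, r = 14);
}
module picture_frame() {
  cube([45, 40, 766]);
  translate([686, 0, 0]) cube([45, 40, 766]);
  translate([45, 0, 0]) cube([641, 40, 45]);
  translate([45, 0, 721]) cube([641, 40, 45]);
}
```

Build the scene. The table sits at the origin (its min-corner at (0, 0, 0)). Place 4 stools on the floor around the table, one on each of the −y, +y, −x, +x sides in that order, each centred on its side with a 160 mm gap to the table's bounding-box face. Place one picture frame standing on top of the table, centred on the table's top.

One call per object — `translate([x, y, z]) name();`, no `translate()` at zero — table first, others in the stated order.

table();
translate([648, -492, 0]) stool();
translate([648, 872, 0]) stool();
translate([-435, 190, 0]) stool();
translate([1731, 190, 0]) stool();
translate([420, 336, 682]) picture_frame();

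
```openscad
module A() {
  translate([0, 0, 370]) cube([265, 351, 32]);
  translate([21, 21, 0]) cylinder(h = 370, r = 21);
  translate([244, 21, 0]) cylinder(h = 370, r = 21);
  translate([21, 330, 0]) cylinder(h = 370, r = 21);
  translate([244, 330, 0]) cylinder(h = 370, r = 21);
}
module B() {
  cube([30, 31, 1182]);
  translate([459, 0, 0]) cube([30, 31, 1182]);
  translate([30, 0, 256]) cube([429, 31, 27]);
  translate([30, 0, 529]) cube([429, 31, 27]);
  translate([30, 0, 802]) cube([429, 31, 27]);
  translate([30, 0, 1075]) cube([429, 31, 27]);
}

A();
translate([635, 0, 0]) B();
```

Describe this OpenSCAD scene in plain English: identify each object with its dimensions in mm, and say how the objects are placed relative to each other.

A is a four-legged stool. The seat is 265×351 mm, 32 mm thick, top at z = 402 mm. It stands on four round legs, each 42 mm in diameter, from z = 0 to the seat underside, each leg's axis is inset half a diameter from the nearest pair of seat edges (so the leg's bounding box is flush with the corner).

B is a wooden ladder with two side rails of 30×31 mm section and 1182 mm height, set 489 mm apart overall. Between them run 4 rectangular rungs (31 mm deep, 27 mm thick), front faces flush with the rails' −y face. The bottom of the first rung is 256 mm above the floor and each subsequent rung is 273 mm higher than the one below.

The ladder is on the floor beside the stool on its +x side.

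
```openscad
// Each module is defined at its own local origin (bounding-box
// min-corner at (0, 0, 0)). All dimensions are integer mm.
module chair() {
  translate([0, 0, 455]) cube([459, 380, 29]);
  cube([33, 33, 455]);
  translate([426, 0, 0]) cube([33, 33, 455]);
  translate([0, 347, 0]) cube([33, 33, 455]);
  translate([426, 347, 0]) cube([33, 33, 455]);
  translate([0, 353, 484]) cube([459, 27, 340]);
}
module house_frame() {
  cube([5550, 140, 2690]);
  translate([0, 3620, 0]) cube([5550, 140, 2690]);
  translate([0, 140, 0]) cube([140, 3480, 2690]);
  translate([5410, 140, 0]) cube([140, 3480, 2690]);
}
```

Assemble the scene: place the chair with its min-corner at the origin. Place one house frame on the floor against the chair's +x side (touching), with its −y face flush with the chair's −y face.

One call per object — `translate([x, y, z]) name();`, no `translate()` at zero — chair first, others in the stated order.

chair();
translate([459, 0, 0]) house_frame();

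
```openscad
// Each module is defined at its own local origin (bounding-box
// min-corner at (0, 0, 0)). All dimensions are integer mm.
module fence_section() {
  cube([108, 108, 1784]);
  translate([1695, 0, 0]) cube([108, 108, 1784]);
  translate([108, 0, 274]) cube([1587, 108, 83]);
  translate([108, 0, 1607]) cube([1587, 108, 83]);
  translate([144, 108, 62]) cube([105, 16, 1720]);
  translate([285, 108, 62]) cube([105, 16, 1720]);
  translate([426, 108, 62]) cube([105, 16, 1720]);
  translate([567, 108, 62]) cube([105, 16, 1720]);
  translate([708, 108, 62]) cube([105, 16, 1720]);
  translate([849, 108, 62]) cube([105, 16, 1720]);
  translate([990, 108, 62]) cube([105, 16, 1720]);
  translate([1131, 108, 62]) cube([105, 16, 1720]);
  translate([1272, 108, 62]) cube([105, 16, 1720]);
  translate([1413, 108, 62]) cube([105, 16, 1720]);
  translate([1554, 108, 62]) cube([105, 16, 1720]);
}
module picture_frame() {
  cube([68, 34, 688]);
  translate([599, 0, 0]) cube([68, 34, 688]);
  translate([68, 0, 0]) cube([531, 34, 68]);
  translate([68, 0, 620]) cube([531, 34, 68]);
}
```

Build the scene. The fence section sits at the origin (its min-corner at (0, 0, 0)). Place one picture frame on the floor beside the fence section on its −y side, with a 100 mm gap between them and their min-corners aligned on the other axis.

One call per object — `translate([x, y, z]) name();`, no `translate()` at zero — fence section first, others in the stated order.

fence_section();
translate([0, -134, 0]) picture_frame();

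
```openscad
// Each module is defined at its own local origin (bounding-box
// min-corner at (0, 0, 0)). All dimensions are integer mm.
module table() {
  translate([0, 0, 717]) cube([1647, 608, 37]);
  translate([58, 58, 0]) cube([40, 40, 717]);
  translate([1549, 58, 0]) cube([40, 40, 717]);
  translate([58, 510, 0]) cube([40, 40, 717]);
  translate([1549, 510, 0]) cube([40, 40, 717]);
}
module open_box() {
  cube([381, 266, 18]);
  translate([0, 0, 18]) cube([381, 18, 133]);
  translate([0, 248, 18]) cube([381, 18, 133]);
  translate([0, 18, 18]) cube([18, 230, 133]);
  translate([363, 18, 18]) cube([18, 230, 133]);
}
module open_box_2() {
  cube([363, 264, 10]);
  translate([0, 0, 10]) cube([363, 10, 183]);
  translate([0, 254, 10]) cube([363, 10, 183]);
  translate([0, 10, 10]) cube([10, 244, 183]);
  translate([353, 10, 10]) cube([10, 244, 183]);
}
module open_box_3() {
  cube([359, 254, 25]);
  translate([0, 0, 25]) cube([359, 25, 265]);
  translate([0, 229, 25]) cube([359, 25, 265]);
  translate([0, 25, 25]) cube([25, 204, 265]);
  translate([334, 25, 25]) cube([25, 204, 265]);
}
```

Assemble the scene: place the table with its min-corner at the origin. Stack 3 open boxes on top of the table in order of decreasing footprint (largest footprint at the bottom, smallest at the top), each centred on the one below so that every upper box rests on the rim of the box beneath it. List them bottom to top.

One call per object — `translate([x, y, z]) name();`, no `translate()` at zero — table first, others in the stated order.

table();
translate([633, 171, 754]) open_box();
translate([642, 172, 905]) open_box_2();
translate([644, 177, 1098]) open_box_3();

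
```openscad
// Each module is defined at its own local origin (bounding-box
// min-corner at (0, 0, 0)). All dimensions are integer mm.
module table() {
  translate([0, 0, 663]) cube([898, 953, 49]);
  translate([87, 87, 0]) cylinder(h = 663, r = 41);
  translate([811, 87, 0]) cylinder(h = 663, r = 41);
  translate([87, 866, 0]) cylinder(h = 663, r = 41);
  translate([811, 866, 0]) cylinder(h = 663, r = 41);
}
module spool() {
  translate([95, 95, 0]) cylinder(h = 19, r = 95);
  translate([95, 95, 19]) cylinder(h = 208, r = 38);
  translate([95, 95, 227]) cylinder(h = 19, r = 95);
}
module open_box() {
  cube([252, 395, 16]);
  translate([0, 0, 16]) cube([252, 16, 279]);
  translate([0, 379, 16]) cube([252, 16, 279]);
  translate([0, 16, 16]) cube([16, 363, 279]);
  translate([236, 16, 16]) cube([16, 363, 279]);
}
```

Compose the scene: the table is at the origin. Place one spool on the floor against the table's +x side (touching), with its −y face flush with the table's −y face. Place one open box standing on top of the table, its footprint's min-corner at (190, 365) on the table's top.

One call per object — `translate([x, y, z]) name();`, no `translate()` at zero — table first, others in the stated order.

table();
translate([898, 0, 0]) spool();
translate([190, 365, 712]) open_box();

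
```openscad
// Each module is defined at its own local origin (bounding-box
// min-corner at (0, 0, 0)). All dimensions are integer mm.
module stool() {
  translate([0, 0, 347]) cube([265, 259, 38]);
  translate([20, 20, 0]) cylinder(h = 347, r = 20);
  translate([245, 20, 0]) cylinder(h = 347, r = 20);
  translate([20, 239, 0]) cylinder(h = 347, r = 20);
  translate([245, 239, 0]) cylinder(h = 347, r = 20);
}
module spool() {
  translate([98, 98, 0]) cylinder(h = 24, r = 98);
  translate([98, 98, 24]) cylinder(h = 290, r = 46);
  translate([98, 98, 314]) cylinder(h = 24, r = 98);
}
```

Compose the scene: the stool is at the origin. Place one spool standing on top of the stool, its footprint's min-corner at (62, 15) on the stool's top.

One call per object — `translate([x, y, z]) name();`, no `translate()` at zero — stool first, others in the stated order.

stool();
translate([62, 15, 385]) spool();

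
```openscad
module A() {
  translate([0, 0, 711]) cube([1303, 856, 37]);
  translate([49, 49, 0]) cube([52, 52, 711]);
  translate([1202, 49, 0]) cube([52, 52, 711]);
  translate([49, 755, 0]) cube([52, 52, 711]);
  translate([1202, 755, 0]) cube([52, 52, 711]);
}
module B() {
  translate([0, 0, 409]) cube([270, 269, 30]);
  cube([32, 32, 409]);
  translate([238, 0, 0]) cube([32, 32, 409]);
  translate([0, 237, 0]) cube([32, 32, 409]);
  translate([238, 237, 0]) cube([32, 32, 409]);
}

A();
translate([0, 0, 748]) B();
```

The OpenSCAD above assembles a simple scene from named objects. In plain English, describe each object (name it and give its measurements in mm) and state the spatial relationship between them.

A is a table with a 1303×856 mm rectangular top, 37 mm thick, top surface at z = 748 mm, supported by four 52×52 mm square legs, each inset 49 mm from the nearest pair of top edges, running from the floor.

B is a four-legged stool. The seat is 270×269 mm, 30 mm thick, top at z = 439 mm. It stands on four square legs, each 32×32 mm in cross-section, from z = 0 to the seat underside, each flush with a corner of the seat.

The stool is on top of the table.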